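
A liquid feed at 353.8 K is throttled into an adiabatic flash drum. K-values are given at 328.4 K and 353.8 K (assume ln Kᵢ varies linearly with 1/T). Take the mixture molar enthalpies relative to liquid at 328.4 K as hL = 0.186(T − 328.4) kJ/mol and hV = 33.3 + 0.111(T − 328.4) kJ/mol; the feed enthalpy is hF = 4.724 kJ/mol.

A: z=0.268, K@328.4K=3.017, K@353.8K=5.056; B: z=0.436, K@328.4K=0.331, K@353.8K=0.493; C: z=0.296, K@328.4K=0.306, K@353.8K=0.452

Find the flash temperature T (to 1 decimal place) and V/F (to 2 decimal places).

T = 334.2 K, V/F = 0.11

Adiabatic flash: solve Rachford–Rice at each trial T, then check hF = ψ·hV(T) + (1−ψ)·hL(T).
  T = 328.4 K: K = (3.017, 0.331, 0.306), RR gives ψ = 0.032, H_out = 1.056 kJ/mol
  T = 353.8 K: K = (5.056, 0.493, 0.452), RR gives ψ = 0.331, H_out = 15.123 kJ/mol
  T = 341.1 K: K = (3.943, 0.407, 0.375), RR gives ψ = 0.193, H_out = 8.619 kJ/mol
  T = 334.8 K: K = (3.462, 0.368, 0.339), RR gives ψ = 0.119, H_out = 5.099 kJ/mol
  T = 331.6 K: K = (3.234, 0.349, 0.322), RR gives ψ = 0.077, H_out = 3.153 kJ/mol
  T = 333.2 K: K = (3.346, 0.359, 0.331), RR gives ψ = 0.099, H_out = 4.143 kJ/mol
Linear interpolation between T = 333.2 (H_out = 4.143) and T = 334.8 (H_out = 5.099) on hF = 4.724 gives T ≈ 334.2 K, at which ψ = 0.11.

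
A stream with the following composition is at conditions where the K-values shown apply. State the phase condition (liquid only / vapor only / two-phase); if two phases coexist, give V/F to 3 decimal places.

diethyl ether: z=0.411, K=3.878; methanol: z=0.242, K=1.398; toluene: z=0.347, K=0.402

ΣzᵢKᵢ = 2.072; Σzᵢ/Kᵢ = 1.142.
Both exceed 1, so a two-phase solution exists.
Material balance + equilibrium reduce to Σ zᵢ(Kᵢ−1)/(1+ψ(Kᵢ−1)) = 0.
Newton iteration, ψ⁰ = 0.42:
  ψ = 0.420: g = 0.3409, g' = -0.947 → ψ = 0.780
  ψ = 0.780: g = 0.0492, g' = -0.782 → ψ = 0.843
  ψ = 0.843: g = -0.0010, g' = -0.816 → ψ = 0.842
Converged at ψ = 0.842.

two-phase, V/F = 0.842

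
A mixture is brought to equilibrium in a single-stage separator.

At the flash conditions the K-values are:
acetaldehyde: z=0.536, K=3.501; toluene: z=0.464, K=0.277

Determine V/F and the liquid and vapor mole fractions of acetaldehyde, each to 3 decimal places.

Material balance + equilibrium reduce to Σ zᵢ(Kᵢ−1)/(1+V/F(Kᵢ−1)) = 0.
Feasibility: ΣzᵢKᵢ = 2.005, Σzᵢ/Kᵢ = 1.828 — both > 1, two phases present.
Binary case is linear: z₁(K₁−1)(1+V/F(K₂−1)) + z₂(K₂−1)(1+V/F(K₁−1)) = 0
⇒ V/F = [z₁(K₁−1)+z₂(K₂−1)] / [−(K₁−1)(K₂−1)] = 1.0051/1.8082 = 0.556
Compositions from xᵢ = zᵢ/(1+V/F(Kᵢ−1)), yᵢ = Kᵢxᵢ:
  acetaldehyde: x = 0.224, y = 0.785
  toluene: x = 0.776, y = 0.215

V/F = 0.556, x_acetaldehyde = 0.224, y_acetaldehyde = 0.785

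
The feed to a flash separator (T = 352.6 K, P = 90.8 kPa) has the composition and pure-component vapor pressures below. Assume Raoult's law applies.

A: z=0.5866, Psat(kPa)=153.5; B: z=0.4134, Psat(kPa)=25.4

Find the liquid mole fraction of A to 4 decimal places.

Raoult's law: Kᵢ = Pᵢˢᵃᵗ/P = Pᵢˢᵃᵗ/90.8.
  K_A = 153.5/90.8 = 1.690529, K_B = 25.4/90.8 = 0.279736
Material balance + equilibrium reduce to Σ zᵢ(Kᵢ−1)/(1+ψ(Kᵢ−1)) = 0.
Check two-phase: ΣzᵢKᵢ = 1.1073 > 1 and Σzᵢ/Kᵢ = 1.8248 > 1, so g(0) = 0.1073 > 0 and g(1) = -0.8248 < 0.
Binary case is linear: z₁(K₁−1)(1+ψ(K₂−1)) + z₂(K₂−1)(1+ψ(K₁−1)) = 0
⇒ ψ = [z₁(K₁−1)+z₂(K₂−1)] / [−(K₁−1)(K₂−1)] = 0.10731/0.49736 = 0.2158
Compositions from xᵢ = zᵢ/(1+ψ(Kᵢ−1)), yᵢ = Kᵢxᵢ:
  A: x = 0.5105, y = 0.8631
  B: x = 0.4895, y = 0.1369

x_A = 0.5105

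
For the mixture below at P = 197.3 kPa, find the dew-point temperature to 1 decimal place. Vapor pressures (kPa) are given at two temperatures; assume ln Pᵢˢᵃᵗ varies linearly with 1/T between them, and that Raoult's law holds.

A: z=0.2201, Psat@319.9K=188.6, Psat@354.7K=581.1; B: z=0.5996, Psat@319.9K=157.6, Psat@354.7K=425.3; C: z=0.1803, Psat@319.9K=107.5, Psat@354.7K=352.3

T = 328.1 K

Dew-point temperature: Σzᵢ·P/Pᵢˢᵃᵗ(T) = 1. Interpolate ln Pᵢˢᵃᵗ = aᵢ + bᵢ/T.
  T = 319.9 K: ΣzᵢP/Pᵢˢᵃᵗ = 1.3118
  T = 354.7 K: ΣzᵢP/Pᵢˢᵃᵗ = 0.4539
  T = 337.3 K: ΣzᵢP/Pᵢˢᵃᵗ = 0.7501
  T = 328.6 K: ΣzᵢP/Pᵢˢᵃᵗ = 0.9844
  T = 324.2 K: ΣzᵢP/Pᵢˢᵃᵗ = 1.1360
  T = 326.4 K: ΣzᵢP/Pᵢˢᵃᵗ = 1.0569
Interpolating between 326.4 K and 328.6 K gives T ≈ 328.1 K.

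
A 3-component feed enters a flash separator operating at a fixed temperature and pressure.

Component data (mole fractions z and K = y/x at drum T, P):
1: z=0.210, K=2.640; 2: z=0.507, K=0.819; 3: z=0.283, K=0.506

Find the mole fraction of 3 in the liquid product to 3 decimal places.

Material balance + equilibrium reduce to Σ zᵢ(Kᵢ−1)/(1+β(Kᵢ−1)) = 0.
g(0) = ΣzᵢKᵢ − 1 = 0.113 and g(1) = 1 − Σzᵢ/Kᵢ = -0.258, so a root lies in (0, 1).
Iterate (Newton) starting at β = 0.59:
  β = 0.590: g = -0.1250, g' = -0.304 → β = 0.179
  β = 0.179: g = 0.0180, g' = -0.438 → β = 0.220
  β = 0.220: g = 0.0006, g' = -0.410 → β = 0.222
Converged at β = 0.222.
Compositions from xᵢ = zᵢ/(1+β(Kᵢ−1)), yᵢ = Kᵢxᵢ:
  1: x = 0.154, y = 0.407
  2: x = 0.528, y = 0.433
  3: x = 0.318, y = 0.161

x_3 = 0.318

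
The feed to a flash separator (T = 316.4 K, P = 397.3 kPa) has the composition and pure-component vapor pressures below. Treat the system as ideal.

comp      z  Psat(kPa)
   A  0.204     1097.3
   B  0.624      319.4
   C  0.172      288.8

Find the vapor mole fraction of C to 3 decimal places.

Raoult's law: Kᵢ = Pᵢˢᵃᵗ/P = Pᵢˢᵃᵗ/397.3.
  K_A = 1097.3/397.3 = 2.76189, K_B = 319.4/397.3 = 0.80393, K_C = 288.8/397.3 = 0.72691
Let ψ = V/F and solve Σ zᵢ(Kᵢ−1)/(1+ψ(Kᵢ−1)) = 0.
Feasibility: ΣzᵢKᵢ = 1.190, Σzᵢ/Kᵢ = 1.087 — both > 1, two phases present.
Iterate (Newton) starting at ψ = 0.5:
  ψ = 0.500: g = 0.0010, g' = -0.226 → ψ = 0.505
Converged at ψ = 0.505.
Compositions from xᵢ = zᵢ/(1+ψ(Kᵢ−1)), yᵢ = Kᵢxᵢ:
  A: x = 0.108, y = 0.298
  B: x = 0.693, y = 0.557
  C: x = 0.199, y = 0.145

y_C = 0.145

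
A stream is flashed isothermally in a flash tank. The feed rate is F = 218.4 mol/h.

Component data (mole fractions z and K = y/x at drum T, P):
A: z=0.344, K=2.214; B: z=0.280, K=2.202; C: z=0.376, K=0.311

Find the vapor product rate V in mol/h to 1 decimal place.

V = 129.9 mol/h

Let ψ = V/F and solve Σ zᵢ(Kᵢ−1)/(1+ψ(Kᵢ−1)) = 0.
g(0) = ΣzᵢKᵢ − 1 = 0.495 and g(1) = 1 − Σzᵢ/Kᵢ = -0.492, so a root lies in (0, 1).
Iterate (Newton) starting at ψ = 0.3:
  ψ = 0.300: g = 0.2269, g' = -0.775 → ψ = 0.593
  ψ = 0.593: g = 0.0013, g' = -0.820 → ψ = 0.595
Converged at ψ = 0.595.
Then V = ψ·F = 0.5946·218.4 = 129.9 mol/h and L = F − V = 88.5 mol/h.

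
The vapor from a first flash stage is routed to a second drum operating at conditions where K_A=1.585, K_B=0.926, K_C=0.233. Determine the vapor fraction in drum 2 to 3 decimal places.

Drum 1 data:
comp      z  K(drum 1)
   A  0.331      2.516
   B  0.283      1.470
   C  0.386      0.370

Drum 1:
Rachford–Rice: g(ψ₁) = Σ zᵢ(Kᵢ−1)/(1+ψ₁(Kᵢ−1)) = 0.
g(0) = ΣzᵢKᵢ − 1 = 0.392 and g(1) = 1 − Σzᵢ/Kᵢ = -0.367, so a root lies in (0, 1).
Newton–Raphson from ψ₁ = 0.43:
  ψ₁ = 0.430: g = 0.0809, g' = -0.610 → ψ₁ = 0.563
  ψ₁ = 0.563: g = -0.0007, g' = -0.628 → ψ₁ = 0.562
Converged at ψ₁ = 0.562.
Drum-1 compositions:
  A: x = 0.179, y = 0.450
  B: x = 0.224, y = 0.329
  C: x = 0.597, y = 0.221
Drum-2 feed = drum-1 vapor: z₂ = (0.4499, 0.3291, 0.2210).
Drum 2:
Material balance + equilibrium reduce to Σ zᵢ(Kᵢ−1)/(1+ψ₂(Kᵢ−1)) = 0.
Check two-phase: ΣzᵢKᵢ = 1.069 > 1 and Σzᵢ/Kᵢ = 1.588 > 1, so g(0) = 0.069 > 0 and g(1) = -0.588 < 0.
Newton iteration, ψ₂⁰ = 0.5:
  ψ₂ = 0.500: g = -0.0966, g' = -0.436 → ψ₂ = 0.278
  ψ₂ = 0.278: g = -0.0141, g' = -0.326 → ψ₂ = 0.235
  ψ₂ = 0.235: g = -0.0003, g' = -0.314 → ψ₂ = 0.234
Converged at ψ₂ = 0.234.
  A: x = 0.396, y = 0.627
  B: x = 0.335, y = 0.310
  C: x = 0.269, y = 0.063

V/F (drum 2) = 0.234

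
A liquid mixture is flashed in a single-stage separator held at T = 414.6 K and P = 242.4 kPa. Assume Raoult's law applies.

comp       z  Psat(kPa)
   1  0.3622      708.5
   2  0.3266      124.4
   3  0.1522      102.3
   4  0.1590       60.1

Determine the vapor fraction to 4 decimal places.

ψ = 0.2939

Raoult's law: Kᵢ = Pᵢˢᵃᵗ/P = Pᵢˢᵃᵗ/242.4.
  K_1 = 708.5/242.4 = 2.922855, K_2 = 124.4/242.4 = 0.513201, K_3 = 102.3/242.4 = 0.422030, K_4 = 60.1/242.4 = 0.247937
Material balance + equilibrium reduce to Σ zᵢ(Kᵢ−1)/(1+ψ(Kᵢ−1)) = 0.
Check two-phase: ΣzᵢKᵢ = 1.3299 > 1 and Σzᵢ/Kᵢ = 1.7622 > 1, so g(0) = 0.3299 > 0 and g(1) = -0.7622 < 0.
Newton–Raphson from ψ = 0.5:
  ψ = 0.5000: g = -0.17042, g' = -0.8148 → ψ = 0.2909
  ψ = 0.2909: g = 0.00264, g' = -0.8766 → ψ = 0.2939
Converged at ψ = 0.2939.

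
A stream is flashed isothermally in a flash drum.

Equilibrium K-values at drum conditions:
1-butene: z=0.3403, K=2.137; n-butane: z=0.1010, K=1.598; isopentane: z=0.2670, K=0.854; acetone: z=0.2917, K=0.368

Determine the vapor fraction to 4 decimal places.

Material balance + equilibrium reduce to Σ zᵢ(Kᵢ−1)/(1+ψ(Kᵢ−1)) = 0.
g(0) = ΣzᵢKᵢ − 1 = 0.2240 and g(1) = 1 − Σzᵢ/Kᵢ = -0.3278, so a root lies in (0, 1).
Iterate (Newton) starting at ψ = 0.5:
  ψ = 0.5000: g = -0.01840, g' = -0.4559 → ψ = 0.4596
  ψ = 0.4596: g = -0.00013, g' = -0.4500 → ψ = 0.4594
Converged at ψ = 0.4594.

ψ = 0.4594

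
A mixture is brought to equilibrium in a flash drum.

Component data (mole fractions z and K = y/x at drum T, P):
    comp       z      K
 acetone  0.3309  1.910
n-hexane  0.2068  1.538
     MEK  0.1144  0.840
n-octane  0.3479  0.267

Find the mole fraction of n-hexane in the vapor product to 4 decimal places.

Iterate (Newton) starting at ψ = 0.5:
  ψ = 0.5000: g = -0.12781, g' = -0.6358 → ψ = 0.2990
  ψ = 0.2990: g = -0.01325, g' = -0.5236 → ψ = 0.2737
  ψ = 0.2737: g = -0.00009, g' = -0.5168 → ψ = 0.2735
Converged at ψ = 0.2735.
Compositions from xᵢ = zᵢ/(1+ψ(Kᵢ−1)), yᵢ = Kᵢxᵢ:
  acetone: x = 0.2650, y = 0.5061
  n-hexane: x = 0.1803, y = 0.2773
  MEK: x = 0.1196, y = 0.1005
  n-octane: x = 0.4351, y = 0.1162

y_n-hexane = 0.2773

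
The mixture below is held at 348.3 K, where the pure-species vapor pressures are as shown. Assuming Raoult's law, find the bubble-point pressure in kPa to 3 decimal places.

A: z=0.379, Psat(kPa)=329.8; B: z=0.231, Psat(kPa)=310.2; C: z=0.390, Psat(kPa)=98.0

At the bubble point ψ → 0, so ΣzᵢKᵢ = 1 with Kᵢ = Pᵢˢᵃᵗ/P ⇒ P = ΣzᵢPᵢˢᵃᵗ.
P = 0.379·329.8 + 0.231·310.2 + 0.390·98.0 = 234.870 kPa

Pbub = 234.870 kPa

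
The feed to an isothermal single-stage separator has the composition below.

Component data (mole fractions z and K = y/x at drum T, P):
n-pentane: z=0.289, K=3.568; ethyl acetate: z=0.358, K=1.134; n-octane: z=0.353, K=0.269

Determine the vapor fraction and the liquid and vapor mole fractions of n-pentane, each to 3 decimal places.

ψ = 0.456, x_n-pentane = 0.133, y_n-pentane = 0.475

Iterate (Newton) starting at ψ = 0.5:
  ψ = 0.500: g = -0.0368, g' = -0.840 → ψ = 0.456
Converged at ψ = 0.456.
Compositions from xᵢ = zᵢ/(1+ψ(Kᵢ−1)), yᵢ = Kᵢxᵢ:
  n-pentane: x = 0.133, y = 0.475
  ethyl acetate: x = 0.337, y = 0.383
  n-octane: x = 0.529, y = 0.142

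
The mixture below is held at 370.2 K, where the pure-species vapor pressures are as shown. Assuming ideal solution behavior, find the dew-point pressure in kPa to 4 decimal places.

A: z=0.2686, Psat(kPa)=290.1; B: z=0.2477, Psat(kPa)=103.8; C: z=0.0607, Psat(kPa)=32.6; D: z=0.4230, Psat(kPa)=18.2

Pdew = 35.1915 kPa

At the dew point ψ → 1, so Σzᵢ/Kᵢ = 1 with Kᵢ = Pᵢˢᵃᵗ/P ⇒ 1/P = Σzᵢ/Pᵢˢᵃᵗ.
1/P = 0.2686/290.1 + 0.2477/103.8 + 0.0607/32.6 + 0.4230/18.2 = 0.0284159 ⇒ P = 35.1915 kPa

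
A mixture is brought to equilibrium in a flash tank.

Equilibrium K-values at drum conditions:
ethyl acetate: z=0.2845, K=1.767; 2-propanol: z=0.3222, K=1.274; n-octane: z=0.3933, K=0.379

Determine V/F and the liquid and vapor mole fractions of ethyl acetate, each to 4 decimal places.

Rachford–Rice: g(V/F) = Σ zᵢ(Kᵢ−1)/(1+V/F(Kᵢ−1)) = 0.
Check two-phase: ΣzᵢKᵢ = 1.0623 > 1 and Σzᵢ/Kᵢ = 1.4516 > 1, so g(0) = 0.0623 > 0 and g(1) = -0.4516 < 0.
Newton iteration, V/F⁰ = 0.39:
  V/F = 0.3900: g = -0.07457, g' = -0.3830 → V/F = 0.1953
  V/F = 0.1953: g = -0.00437, g' = -0.3448 → V/F = 0.1826
Converged at V/F = 0.1826.
Compositions from xᵢ = zᵢ/(1+V/F(Kᵢ−1)), yᵢ = Kᵢxᵢ:
  ethyl acetate: x = 0.2495, y = 0.4410
  2-propanol: x = 0.3068, y = 0.3909
  n-octane: x = 0.4436, y = 0.1681

V/F = 0.1826, x_ethyl acetate = 0.2495, y_ethyl acetate = 0.4410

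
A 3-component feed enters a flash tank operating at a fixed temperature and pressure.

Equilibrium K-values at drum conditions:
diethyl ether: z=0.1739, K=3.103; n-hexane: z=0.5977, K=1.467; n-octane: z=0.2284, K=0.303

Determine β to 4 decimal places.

β = 0.7719

Rachford–Rice: g(β) = Σ zᵢ(Kᵢ−1)/(1+β(Kᵢ−1)) = 0.
Check two-phase: ΣzᵢKᵢ = 1.4856 > 1 and Σzᵢ/Kᵢ = 1.2173 > 1, so g(0) = 0.4856 > 0 and g(1) = -0.2173 < 0.
Newton iteration, β⁰ = 0.5:
  β = 0.5000: g = 0.16020, g' = -0.5298 → β = 0.8024
  β = 0.8024: g = -0.02206, g' = -0.7467 → β = 0.7728
  β = 0.7728: g = -0.00066, g' = -0.7033 → β = 0.7719
Converged at β = 0.7719.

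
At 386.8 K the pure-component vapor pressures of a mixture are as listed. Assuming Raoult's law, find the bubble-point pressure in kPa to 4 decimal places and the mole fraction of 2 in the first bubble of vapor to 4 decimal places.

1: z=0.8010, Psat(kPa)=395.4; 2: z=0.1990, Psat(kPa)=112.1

At the bubble point ψ → 0, so ΣzᵢKᵢ = 1 with Kᵢ = Pᵢˢᵃᵗ/P ⇒ P = ΣzᵢPᵢˢᵃᵗ.
P = 0.8010·395.4 + 0.1990·112.1 = 339.0233 kPa
yᵢ = zᵢPᵢˢᵃᵗ/P ⇒ y_2 = 0.1990·112.1/339.0233 = 0.0658

Pbub = 339.0233 kPa, y_2 = 0.0658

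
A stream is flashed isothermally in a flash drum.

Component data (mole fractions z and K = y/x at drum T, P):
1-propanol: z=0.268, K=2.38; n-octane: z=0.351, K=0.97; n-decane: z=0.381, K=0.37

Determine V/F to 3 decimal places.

Material balance + equilibrium reduce to Σ zᵢ(Kᵢ−1)/(1+V/F(Kᵢ−1)) = 0.
Feasibility: ΣzᵢKᵢ = 1.119, Σzᵢ/Kᵢ = 1.504 — both > 1, two phases present.
Newton iteration, V/F⁰ = 0.52:
  V/F = 0.520: g = -0.1523, g' = -0.508 → V/F = 0.220
  V/F = 0.220: g = -0.0055, g' = -0.504 → V/F = 0.209
Converged at V/F = 0.209.

V/F = 0.209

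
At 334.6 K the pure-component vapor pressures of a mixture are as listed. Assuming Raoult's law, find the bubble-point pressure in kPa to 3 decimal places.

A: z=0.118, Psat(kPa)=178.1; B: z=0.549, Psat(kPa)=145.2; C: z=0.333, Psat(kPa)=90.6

Pbub = 130.900 kPa

At the bubble point ψ → 0, so ΣzᵢKᵢ = 1 with Kᵢ = Pᵢˢᵃᵗ/P ⇒ P = ΣzᵢPᵢˢᵃᵗ.
P = 0.118·178.1 + 0.549·145.2 + 0.333·90.6 = 130.900 kPa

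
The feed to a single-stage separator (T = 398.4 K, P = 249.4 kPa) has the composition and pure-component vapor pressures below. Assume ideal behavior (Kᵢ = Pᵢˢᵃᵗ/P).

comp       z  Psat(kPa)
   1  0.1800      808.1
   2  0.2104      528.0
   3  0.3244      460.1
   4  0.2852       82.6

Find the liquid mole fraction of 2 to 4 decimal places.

x_2 = 0.1095

Raoult's law: Kᵢ = Pᵢˢᵃᵗ/P = Pᵢˢᵃᵗ/249.4.
  K_1 = 808.1/249.4 = 3.240176, K_2 = 528.0/249.4 = 2.117081, K_3 = 460.1/249.4 = 1.844828, K_4 = 82.6/249.4 = 0.331195
Material balance + equilibrium reduce to Σ zᵢ(Kᵢ−1)/(1+β(Kᵢ−1)) = 0.
Check two-phase: ΣzᵢKᵢ = 1.7216 > 1 and Σzᵢ/Kᵢ = 1.1919 > 1, so g(0) = 0.7216 > 0 and g(1) = -0.1919 < 0.
Newton–Raphson from β = 0.5:
  β = 0.5000: g = 0.24710, g' = -0.7114 → β = 0.8473
  β = 0.8473: g = -0.02060, g' = -0.9349 → β = 0.8253
  β = 0.8253: g = -0.00041, g' = -0.8983 → β = 0.8248
Converged at β = 0.8248.
Compositions from xᵢ = zᵢ/(1+β(Kᵢ−1)), yᵢ = Kᵢxᵢ:
  1: x = 0.0632, y = 0.2048
  2: x = 0.1095, y = 0.2318
  3: x = 0.1912, y = 0.3527
  4: x = 0.6361, y = 0.2107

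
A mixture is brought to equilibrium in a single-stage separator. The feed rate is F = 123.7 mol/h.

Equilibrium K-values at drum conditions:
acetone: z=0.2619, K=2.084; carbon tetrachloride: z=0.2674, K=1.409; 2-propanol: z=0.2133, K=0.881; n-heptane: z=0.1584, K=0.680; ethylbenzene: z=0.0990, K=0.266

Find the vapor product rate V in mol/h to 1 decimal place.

Let ψ = V/F and solve Σ zᵢ(Kᵢ−1)/(1+ψ(Kᵢ−1)) = 0.
Feasibility: ΣzᵢKᵢ = 1.2445, Σzᵢ/Kᵢ = 1.1627 — both > 1, two phases present.
Iterate (Newton) starting at ψ = 0.67:
  ψ = 0.6700: g = 0.01522, g' = -0.3672 → ψ = 0.7114
  ψ = 0.7114: g = -0.00044, g' = -0.3894 → ψ = 0.7103
Converged at ψ = 0.7103.
Then V = ψ·F = 0.7103·123.7 = 87.9 mol/h and L = F − V = 35.8 mol/h.

V = 87.9 mol/h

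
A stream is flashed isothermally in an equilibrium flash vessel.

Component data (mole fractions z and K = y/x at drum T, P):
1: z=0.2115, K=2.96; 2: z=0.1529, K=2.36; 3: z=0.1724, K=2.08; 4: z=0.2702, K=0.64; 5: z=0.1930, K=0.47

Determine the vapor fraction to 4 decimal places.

Material balance + equilibrium reduce to Σ zᵢ(Kᵢ−1)/(1+ψ(Kᵢ−1)) = 0.
Check two-phase: ΣzᵢKᵢ = 1.6091 > 1 and Σzᵢ/Kᵢ = 1.0520 > 1, so g(0) = 0.6091 > 0 and g(1) = -0.0520 < 0.
Iterate (Newton) starting at ψ = 0.54:
  ψ = 0.5400: g = 0.17484, g' = -0.5264 → ψ = 0.8722
  ψ = 0.8722: g = 0.01199, g' = -0.4851 → ψ = 0.8969
  ψ = 0.8969: g = -0.00005, g' = -0.4894 → ψ = 0.8968
Converged at ψ = 0.8968.

ψ = 0.8968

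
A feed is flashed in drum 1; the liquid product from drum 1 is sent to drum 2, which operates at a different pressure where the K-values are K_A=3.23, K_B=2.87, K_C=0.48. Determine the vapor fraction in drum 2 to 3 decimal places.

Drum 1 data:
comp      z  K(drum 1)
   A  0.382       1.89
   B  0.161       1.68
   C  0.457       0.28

V/F (drum 2) = 0.643

Drum 1:
Material balance + equilibrium reduce to Σ zᵢ(Kᵢ−1)/(1+ψ₁(Kᵢ−1)) = 0.
Feasibility: ΣzᵢKᵢ = 1.120, Σzᵢ/Kᵢ = 1.930 — both > 1, two phases present.
Iterate (Newton) starting at ψ₁ = 0.5:
  ψ₁ = 0.500: g = -0.1971, g' = -0.765 → ψ₁ = 0.242
  ψ₁ = 0.242: g = -0.0249, g' = -0.607 → ψ₁ = 0.201
Converged at ψ₁ = 0.201.
Drum-1 compositions:
  A: x = 0.324, y = 0.612
  B: x = 0.142, y = 0.238
  C: x = 0.534, y = 0.150
Drum-2 feed = drum-1 liquid: z₂ = (0.3240, 0.1416, 0.5343).
Drum 2:
Newton–Raphson from ψ₂ = 0.5:
  ψ₂ = 0.500: g = 0.1031, g' = -0.756 → ψ₂ = 0.636
  ψ₂ = 0.636: g = 0.0045, g' = -0.701 → ψ₂ = 0.643
Converged at ψ₂ = 0.643.
  A: x = 0.133, y = 0.430
  B: x = 0.064, y = 0.185
  C: x = 0.802, y = 0.385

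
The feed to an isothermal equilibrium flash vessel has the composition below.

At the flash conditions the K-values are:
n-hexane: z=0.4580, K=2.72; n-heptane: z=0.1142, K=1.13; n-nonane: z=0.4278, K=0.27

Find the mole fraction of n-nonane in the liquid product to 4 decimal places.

Rachford–Rice: g(V/F) = Σ zᵢ(Kᵢ−1)/(1+V/F(Kᵢ−1)) = 0.
Feasibility: ΣzᵢKᵢ = 1.4903, Σzᵢ/Kᵢ = 1.8539 — both > 1, two phases present.
Iterate (Newton) starting at V/F = 0.6:
  V/F = 0.6000: g = -0.15423, g' = -1.0516 → V/F = 0.4533
  V/F = 0.4533: g = -0.01011, g' = -0.9388 → V/F = 0.4426
  V/F = 0.4426: g = -0.00002, g' = -0.9361 → V/F = 0.4425
Converged at V/F = 0.4425.
Compositions from xᵢ = zᵢ/(1+V/F(Kᵢ−1)), yᵢ = Kᵢxᵢ:
  n-hexane: x = 0.2601, y = 0.7073
  n-heptane: x = 0.1080, y = 0.1220
  n-nonane: x = 0.6320, y = 0.1706

x_n-nonane = 0.6320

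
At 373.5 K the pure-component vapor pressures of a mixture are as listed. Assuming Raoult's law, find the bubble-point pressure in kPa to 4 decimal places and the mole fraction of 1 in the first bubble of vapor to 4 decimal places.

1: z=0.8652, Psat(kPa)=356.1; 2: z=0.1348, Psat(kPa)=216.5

Pbub = 337.2819 kPa, y_1 = 0.9135

At the bubble point ψ → 0, so ΣzᵢKᵢ = 1 with Kᵢ = Pᵢˢᵃᵗ/P ⇒ P = ΣzᵢPᵢˢᵃᵗ.
P = 0.8652·356.1 + 0.1348·216.5 = 337.2819 kPa
yᵢ = zᵢPᵢˢᵃᵗ/P ⇒ y_1 = 0.8652·356.1/337.2819 = 0.9135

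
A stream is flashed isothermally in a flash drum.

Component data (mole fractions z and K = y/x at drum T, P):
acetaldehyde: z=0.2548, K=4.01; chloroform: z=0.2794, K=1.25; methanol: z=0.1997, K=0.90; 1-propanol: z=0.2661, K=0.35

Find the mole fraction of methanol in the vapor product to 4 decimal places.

Newton iteration, V/F⁰ = 0.5:
  V/F = 0.5000: g = 0.09099, g' = -0.6307 → V/F = 0.6443
  V/F = 0.6443: g = 0.00215, g' = -0.6153 → V/F = 0.6478
Converged at V/F = 0.6478.
Compositions from xᵢ = zᵢ/(1+V/F(Kᵢ−1)), yᵢ = Kᵢxᵢ:
  acetaldehyde: x = 0.0864, y = 0.3464
  chloroform: x = 0.2405, y = 0.3006
  methanol: x = 0.2135, y = 0.1922
  1-propanol: x = 0.4596, y = 0.1609

y_methanol = 0.1922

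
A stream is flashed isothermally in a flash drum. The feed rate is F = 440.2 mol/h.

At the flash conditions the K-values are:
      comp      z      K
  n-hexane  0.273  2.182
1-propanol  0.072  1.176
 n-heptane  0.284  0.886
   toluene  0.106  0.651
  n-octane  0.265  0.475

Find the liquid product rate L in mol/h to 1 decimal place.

Let ψ = V/F and solve Σ zᵢ(Kᵢ−1)/(1+ψ(Kᵢ−1)) = 0.
Feasibility: ΣzᵢKᵢ = 1.127, Σzᵢ/Kᵢ = 1.228 — both > 1, two phases present.
Newton iteration, ψ⁰ = 0.5:
  ψ = 0.500: g = -0.0533, g' = -0.310 → ψ = 0.328
  ψ = 0.328: g = 0.0011, g' = -0.327 → ψ = 0.331
Converged at ψ = 0.331.
Then V = ψ·F = 0.3312·440.2 = 145.8 mol/h and L = F − V = 294.4 mol/h.

L = 294.4 mol/h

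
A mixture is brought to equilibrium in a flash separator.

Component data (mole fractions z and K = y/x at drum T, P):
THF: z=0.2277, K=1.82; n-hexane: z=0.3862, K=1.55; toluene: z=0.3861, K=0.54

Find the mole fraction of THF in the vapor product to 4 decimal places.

Rachford–Rice: g(V/F) = Σ zᵢ(Kᵢ−1)/(1+V/F(Kᵢ−1)) = 0.
Check two-phase: ΣzᵢKᵢ = 1.2215 > 1 and Σzᵢ/Kᵢ = 1.0893 > 1, so g(0) = 0.2215 > 0 and g(1) = -0.0893 < 0.
Iterate (Newton) starting at V/F = 0.5:
  V/F = 0.5000: g = 0.06836, g' = -0.2867 → V/F = 0.7385
  V/F = 0.7385: g = -0.00162, g' = -0.3059 → V/F = 0.7332
Converged at V/F = 0.7331.
Compositions from xᵢ = zᵢ/(1+V/F(Kᵢ−1)), yᵢ = Kᵢxᵢ:
  THF: x = 0.1422, y = 0.2588
  n-hexane: x = 0.2752, y = 0.4266
  toluene: x = 0.5826, y = 0.3146

y_THF = 0.2588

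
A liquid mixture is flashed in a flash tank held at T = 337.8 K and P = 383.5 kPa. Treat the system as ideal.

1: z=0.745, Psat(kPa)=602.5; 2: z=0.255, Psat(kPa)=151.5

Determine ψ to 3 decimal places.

ψ = 0.785

Raoult's law: Kᵢ = Pᵢˢᵃᵗ/P = Pᵢˢᵃᵗ/383.5.
  K_1 = 602.5/383.5 = 1.57106, K_2 = 151.5/383.5 = 0.39505
Material balance + equilibrium reduce to Σ zᵢ(Kᵢ−1)/(1+ψ(Kᵢ−1)) = 0.
g(0) = ΣzᵢKᵢ − 1 = 0.271 and g(1) = 1 − Σzᵢ/Kᵢ = -0.120, so a root lies in (0, 1).
Binary case is linear: z₁(K₁−1)(1+ψ(K₂−1)) + z₂(K₂−1)(1+ψ(K₁−1)) = 0
⇒ ψ = [z₁(K₁−1)+z₂(K₂−1)] / [−(K₁−1)(K₂−1)] = 0.2712/0.3455 = 0.785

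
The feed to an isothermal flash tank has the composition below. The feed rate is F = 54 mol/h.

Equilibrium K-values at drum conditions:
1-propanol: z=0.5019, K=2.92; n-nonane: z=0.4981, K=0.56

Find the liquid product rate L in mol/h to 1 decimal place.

Rachford–Rice: g(V/F) = Σ zᵢ(Kᵢ−1)/(1+V/F(Kᵢ−1)) = 0.
Feasibility: ΣzᵢKᵢ = 1.7445, Σzᵢ/Kᵢ = 1.0613 — both > 1, two phases present.
Binary case is linear: z₁(K₁−1)(1+V/F(K₂−1)) + z₂(K₂−1)(1+V/F(K₁−1)) = 0
⇒ V/F = [z₁(K₁−1)+z₂(K₂−1)] / [−(K₁−1)(K₂−1)] = 0.74448/0.84480 = 0.8813
Then V = V/F·F = 0.8813·54 = 47.6 mol/h and L = F − V = 6.4 mol/h.

L = 6.4 mol/h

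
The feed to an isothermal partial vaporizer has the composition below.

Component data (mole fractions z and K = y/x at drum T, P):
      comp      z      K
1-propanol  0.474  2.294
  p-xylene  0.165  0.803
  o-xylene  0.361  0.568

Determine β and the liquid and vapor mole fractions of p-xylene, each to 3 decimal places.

Let β = V/F and solve Σ zᵢ(Kᵢ−1)/(1+β(Kᵢ−1)) = 0.
g(0) = ΣzᵢKᵢ − 1 = 0.425 and g(1) = 1 − Σzᵢ/Kᵢ = -0.048, so a root lies in (0, 1).
Newton–Raphson from β = 0.5:
  β = 0.500: g = 0.1374, g' = -0.410 → β = 0.835
  β = 0.835: g = 0.0119, g' = -0.357 → β = 0.868
Converged at β = 0.868.
Compositions from xᵢ = zᵢ/(1+β(Kᵢ−1)), yᵢ = Kᵢxᵢ:
  1-propanol: x = 0.223, y = 0.512
  p-xylene: x = 0.199, y = 0.160
  o-xylene: x = 0.578, y = 0.328

β = 0.868, x_p-xylene = 0.199, y_p-xylene = 0.160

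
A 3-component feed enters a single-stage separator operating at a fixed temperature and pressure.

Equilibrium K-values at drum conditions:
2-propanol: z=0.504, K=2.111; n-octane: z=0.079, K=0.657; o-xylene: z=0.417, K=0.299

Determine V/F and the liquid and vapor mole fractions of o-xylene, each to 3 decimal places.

V/F = 0.328, x_o-xylene = 0.542, y_o-xylene = 0.162

Newton iteration, V/F⁰ = 0.5:
  V/F = 0.500: g = -0.1228, g' = -0.756 → V/F = 0.338
  V/F = 0.338: g = -0.0064, g' = -0.693 → V/F = 0.328
Converged at V/F = 0.328.
Compositions from xᵢ = zᵢ/(1+V/F(Kᵢ−1)), yᵢ = Kᵢxᵢ:
  2-propanol: x = 0.369, y = 0.780
  n-octane: x = 0.089, y = 0.058
  o-xylene: x = 0.542, y = 0.162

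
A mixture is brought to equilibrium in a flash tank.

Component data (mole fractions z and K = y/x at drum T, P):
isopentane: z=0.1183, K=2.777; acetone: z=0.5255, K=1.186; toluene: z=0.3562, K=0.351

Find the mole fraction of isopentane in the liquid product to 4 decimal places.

x_isopentane = 0.0919

Material balance + equilibrium reduce to Σ zᵢ(Kᵢ−1)/(1+ψ(Kᵢ−1)) = 0.
Check two-phase: ΣzᵢKᵢ = 1.0768 > 1 and Σzᵢ/Kᵢ = 1.5005 > 1, so g(0) = 0.0768 > 0 and g(1) = -0.5005 < 0.
Iterate (Newton) starting at ψ = 0.46:
  ψ = 0.4600: g = -0.12385, g' = -0.4334 → ψ = 0.1743
  ψ = 0.1743: g = -0.00546, g' = -0.4256 → ψ = 0.1614
  ψ = 0.1614: g = 0.00003, g' = -0.4299 → ψ = 0.1615
Converged at ψ = 0.1615.
Compositions from xᵢ = zᵢ/(1+ψ(Kᵢ−1)), yᵢ = Kᵢxᵢ:
  isopentane: x = 0.0919, y = 0.2553
  acetone: x = 0.5102, y = 0.6051
  toluene: x = 0.3979, y = 0.1397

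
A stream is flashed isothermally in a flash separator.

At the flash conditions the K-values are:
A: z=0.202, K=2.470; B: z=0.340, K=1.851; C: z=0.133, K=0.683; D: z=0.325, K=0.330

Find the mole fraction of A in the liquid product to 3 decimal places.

Let ψ = V/F and solve Σ zᵢ(Kᵢ−1)/(1+ψ(Kᵢ−1)) = 0.
Feasibility: ΣzᵢKᵢ = 1.326, Σzᵢ/Kᵢ = 1.445 — both > 1, two phases present.
Newton iteration, ψ⁰ = 0.59:
  ψ = 0.590: g = -0.0603, g' = -0.654 → ψ = 0.498
  ψ = 0.498: g = -0.0020, g' = -0.614 → ψ = 0.494
Converged at ψ = 0.494.
Compositions from xᵢ = zᵢ/(1+ψ(Kᵢ−1)), yᵢ = Kᵢxᵢ:
  A: x = 0.117, y = 0.289
  B: x = 0.239, y = 0.443
  C: x = 0.158, y = 0.108
  D: x = 0.486, y = 0.160

x_A = 0.117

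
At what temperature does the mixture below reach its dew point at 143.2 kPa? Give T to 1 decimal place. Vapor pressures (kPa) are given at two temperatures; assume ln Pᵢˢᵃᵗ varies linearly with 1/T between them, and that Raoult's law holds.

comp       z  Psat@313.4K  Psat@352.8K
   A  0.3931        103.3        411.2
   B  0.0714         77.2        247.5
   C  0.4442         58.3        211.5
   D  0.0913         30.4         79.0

Dew-point temperature: Σzᵢ·P/Pᵢˢᵃᵗ(T) = 1. Interpolate ln Pᵢˢᵃᵗ = aᵢ + bᵢ/T.
  T = 313.4 K: ΣzᵢP/Pᵢˢᵃᵗ = 2.1985
  T = 352.8 K: ΣzᵢP/Pᵢˢᵃᵗ = 0.6445
  T = 333.1 K: ΣzᵢP/Pᵢˢᵃᵗ = 1.1444
  T = 343.0 K: ΣzᵢP/Pᵢˢᵃᵗ = 0.8499
  T = 338.1 K: ΣzᵢP/Pᵢˢᵃᵗ = 0.9824
  T = 335.6 K: ΣzᵢP/Pᵢˢᵃᵗ = 1.0597
Interpolating between 335.6 K and 338.1 K gives T ≈ 337.5 K.

T = 337.5 K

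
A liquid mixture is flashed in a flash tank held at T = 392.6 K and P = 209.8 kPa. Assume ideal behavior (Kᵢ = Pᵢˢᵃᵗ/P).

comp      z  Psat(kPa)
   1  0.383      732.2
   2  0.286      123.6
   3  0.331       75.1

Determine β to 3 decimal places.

β = 0.458

Raoult's law: Kᵢ = Pᵢˢᵃᵗ/P = Pᵢˢᵃᵗ/209.8.
  K_1 = 732.2/209.8 = 3.48999, K_2 = 123.6/209.8 = 0.58913, K_3 = 75.1/209.8 = 0.35796
Let β = V/F and solve Σ zᵢ(Kᵢ−1)/(1+β(Kᵢ−1)) = 0.
g(0) = ΣzᵢKᵢ − 1 = 0.624 and g(1) = 1 − Σzᵢ/Kᵢ = -0.520, so a root lies in (0, 1).
Newton–Raphson from β = 0.5:
  β = 0.500: g = -0.0361, g' = -0.844 → β = 0.457
  β = 0.457: g = 0.0004, g' = -0.866 → β = 0.458
Converged at β = 0.458.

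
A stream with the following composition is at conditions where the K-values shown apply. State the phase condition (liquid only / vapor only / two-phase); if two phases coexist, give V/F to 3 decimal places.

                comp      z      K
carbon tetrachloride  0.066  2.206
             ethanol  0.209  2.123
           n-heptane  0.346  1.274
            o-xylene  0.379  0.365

two-phase, V/F = 0.353

ΣzᵢKᵢ = 1.168; Σzᵢ/Kᵢ = 1.438.
Both exceed 1, so a two-phase solution exists.
Material balance + equilibrium reduce to Σ zᵢ(Kᵢ−1)/(1+ψ(Kᵢ−1)) = 0.
Newton–Raphson from ψ = 0.5:
  ψ = 0.500: g = -0.0693, g' = -0.494 → ψ = 0.360
  ψ = 0.360: g = -0.0029, g' = -0.459 → ψ = 0.353
Converged at ψ = 0.353.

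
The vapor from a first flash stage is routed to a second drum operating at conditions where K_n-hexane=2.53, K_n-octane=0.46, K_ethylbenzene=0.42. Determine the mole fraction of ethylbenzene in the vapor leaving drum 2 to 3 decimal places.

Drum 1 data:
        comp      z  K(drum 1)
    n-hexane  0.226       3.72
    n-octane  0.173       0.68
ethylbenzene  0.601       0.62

y_ethylbenzene (drum 2) = 0.235

Drum 1:
Let ψ₁ = V/F and solve Σ zᵢ(Kᵢ−1)/(1+ψ₁(Kᵢ−1)) = 0.
g(0) = ΣzᵢKᵢ − 1 = 0.331 and g(1) = 1 − Σzᵢ/Kᵢ = -0.285, so a root lies in (0, 1).
Newton–Raphson from ψ₁ = 0.33:
  ψ₁ = 0.330: g = 0.0009, g' = -0.600 → ψ₁ = 0.332
Converged at ψ₁ = 0.332.
Drum-1 compositions:
  n-hexane: x = 0.119, y = 0.442
  n-octane: x = 0.194, y = 0.132
  ethylbenzene: x = 0.688, y = 0.426
Drum-2 feed = drum-1 vapor: z₂ = (0.4421, 0.1316, 0.4263).
Drum 2:
Iterate (Newton) starting at ψ₂ = 0.46:
  ψ₂ = 0.460: g = -0.0348, g' = -0.691 → ψ₂ = 0.410
Converged at ψ₂ = 0.410.
  n-hexane: x = 0.272, y = 0.687
  n-octane: x = 0.169, y = 0.078
  ethylbenzene: x = 0.559, y = 0.235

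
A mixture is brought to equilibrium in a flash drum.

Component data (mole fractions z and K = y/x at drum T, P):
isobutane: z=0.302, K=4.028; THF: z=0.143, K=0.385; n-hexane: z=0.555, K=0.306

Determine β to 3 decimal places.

Material balance + equilibrium reduce to Σ zᵢ(Kᵢ−1)/(1+β(Kᵢ−1)) = 0.
g(0) = ΣzᵢKᵢ − 1 = 0.441 and g(1) = 1 − Σzᵢ/Kᵢ = -1.260, so a root lies in (0, 1).
Iterate (Newton) starting at β = 0.42:
  β = 0.420: g = -0.2597, g' = -1.167 → β = 0.198
  β = 0.198: g = 0.0257, g' = -1.513 → β = 0.215
Converged at β = 0.215.

β = 0.215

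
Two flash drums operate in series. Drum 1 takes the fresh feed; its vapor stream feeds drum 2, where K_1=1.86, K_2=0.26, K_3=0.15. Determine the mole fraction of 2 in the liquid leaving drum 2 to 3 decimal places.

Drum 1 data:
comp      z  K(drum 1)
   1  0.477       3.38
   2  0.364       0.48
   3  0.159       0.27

Drum 1:
Material balance + equilibrium reduce to Σ zᵢ(Kᵢ−1)/(1+ψ₁(Kᵢ−1)) = 0.
Check two-phase: ΣzᵢKᵢ = 1.830 > 1 and Σzᵢ/Kᵢ = 1.488 > 1, so g(0) = 0.830 > 0 and g(1) = -0.488 < 0.
Newton iteration, ψ₁⁰ = 0.5:
  ψ₁ = 0.500: g = 0.0798, g' = -0.953 → ψ₁ = 0.584
  ψ₁ = 0.584: g = 0.0011, g' = -0.933 → ψ₁ = 0.585
Converged at ψ₁ = 0.585.
Drum-1 compositions:
  1: x = 0.199, y = 0.674
  2: x = 0.523, y = 0.251
  3: x = 0.277, y = 0.075
Drum-2 feed = drum-1 vapor: z₂ = (0.6740, 0.2511, 0.0749).
Drum 2:
Material balance + equilibrium reduce to Σ zᵢ(Kᵢ−1)/(1+ψ₂(Kᵢ−1)) = 0.
Check two-phase: ΣzᵢKᵢ = 1.330 > 1 and Σzᵢ/Kᵢ = 1.828 > 1, so g(0) = 0.330 > 0 and g(1) = -0.828 < 0.
Newton iteration, ψ₂⁰ = 0.41:
  ψ₂ = 0.410: g = 0.0640, g' = -0.683 → ψ₂ = 0.504
  ψ₂ = 0.504: g = -0.0032, g' = -0.758 → ψ₂ = 0.500
Converged at ψ₂ = 0.500.
  1: x = 0.471, y = 0.877
  2: x = 0.398, y = 0.104
  3: x = 0.130, y = 0.020

x_2 (drum 2) = 0.398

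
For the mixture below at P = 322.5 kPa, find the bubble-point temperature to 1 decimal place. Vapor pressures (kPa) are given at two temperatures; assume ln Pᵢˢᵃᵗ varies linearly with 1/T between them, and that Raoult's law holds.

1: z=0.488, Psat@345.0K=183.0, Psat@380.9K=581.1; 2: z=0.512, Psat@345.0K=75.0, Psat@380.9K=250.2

T = 372.8 K

Bubble-point temperature: ΣzᵢPᵢˢᵃᵗ(T) = P. Interpolate ln Pᵢˢᵃᵗ = aᵢ + bᵢ/T.
  T = 345.0 K: ΣzᵢPᵢˢᵃᵗ = 127.70 kPa
  T = 380.9 K: ΣzᵢPᵢˢᵃᵗ = 411.68 kPa
  T = 362.9 K: ΣzᵢPᵢˢᵃᵗ = 235.62 kPa
  T = 371.9 K: ΣzᵢPᵢˢᵃᵗ = 313.56 kPa
  T = 376.4 K: ΣzᵢPᵢˢᵃᵗ = 359.87 kPa
  T = 374.1 K: ΣzᵢPᵢˢᵃᵗ = 335.54 kPa
Interpolating between 371.9 K and 374.1 K gives T ≈ 372.8 K.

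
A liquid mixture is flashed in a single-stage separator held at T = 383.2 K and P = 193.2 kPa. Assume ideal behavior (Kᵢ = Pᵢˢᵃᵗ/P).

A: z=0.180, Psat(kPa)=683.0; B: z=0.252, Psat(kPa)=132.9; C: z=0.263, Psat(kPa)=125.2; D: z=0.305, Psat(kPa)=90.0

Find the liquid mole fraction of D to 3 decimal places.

x_D = 0.325

Raoult's law: Kᵢ = Pᵢˢᵃᵗ/P = Pᵢˢᵃᵗ/193.2.
  K_A = 683.0/193.2 = 3.53520, K_B = 132.9/193.2 = 0.68789, K_C = 125.2/193.2 = 0.64803, K_D = 90.0/193.2 = 0.46584
Iterate (Newton) starting at β = 0.5:
  β = 0.500: g = -0.2266, g' = -0.469 → β = 0.017
  β = 0.017: g = 0.1005, g' = -1.208 → β = 0.101
  β = 0.101: g = 0.0143, g' = -0.893 → β = 0.117
Converged at β = 0.117.
Compositions from xᵢ = zᵢ/(1+β(Kᵢ−1)), yᵢ = Kᵢxᵢ:
  A: x = 0.139, y = 0.491
  B: x = 0.262, y = 0.180
  C: x = 0.274, y = 0.178
  D: x = 0.325, y = 0.152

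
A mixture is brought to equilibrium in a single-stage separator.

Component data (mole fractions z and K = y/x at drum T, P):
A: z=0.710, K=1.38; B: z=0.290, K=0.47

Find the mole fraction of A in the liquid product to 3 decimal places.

x_A = 0.582

Material balance + equilibrium reduce to Σ zᵢ(Kᵢ−1)/(1+β(Kᵢ−1)) = 0.
g(0) = ΣzᵢKᵢ − 1 = 0.116 and g(1) = 1 − Σzᵢ/Kᵢ = -0.132, so a root lies in (0, 1).
Iterate (Newton) starting at β = 0.37:
  β = 0.370: g = 0.0453, g' = -0.205 → β = 0.591
  β = 0.591: g = -0.0036, g' = -0.241 → β = 0.577
  β = 0.577: g = -0.0000, g' = -0.238 → β = 0.576
Converged at β = 0.576.
Compositions from xᵢ = zᵢ/(1+β(Kᵢ−1)), yᵢ = Kᵢxᵢ:
  A: x = 0.582, y = 0.804
  B: x = 0.418, y = 0.196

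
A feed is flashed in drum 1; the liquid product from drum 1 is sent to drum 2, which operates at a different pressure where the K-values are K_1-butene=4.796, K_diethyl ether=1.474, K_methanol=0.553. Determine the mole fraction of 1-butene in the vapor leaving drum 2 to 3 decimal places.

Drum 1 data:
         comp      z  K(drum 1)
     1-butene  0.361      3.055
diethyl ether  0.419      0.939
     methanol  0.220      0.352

y_1-butene (drum 2) = 0.173

Drum 1:
Let ψ₁ = V/F and solve Σ zᵢ(Kᵢ−1)/(1+ψ₁(Kᵢ−1)) = 0.
g(0) = ΣzᵢKᵢ − 1 = 0.574 and g(1) = 1 − Σzᵢ/Kᵢ = -0.189, so a root lies in (0, 1).
Newton–Raphson from ψ₁ = 0.48:
  ψ₁ = 0.480: g = 0.1402, g' = -0.583 → ψ₁ = 0.721
  ψ₁ = 0.721: g = 0.0048, g' = -0.575 → ψ₁ = 0.729
Converged at ψ₁ = 0.729.
Drum-1 compositions:
  1-butene: x = 0.145, y = 0.441
  diethyl ether: x = 0.439, y = 0.412
  methanol: x = 0.417, y = 0.147
Drum-2 feed = drum-1 liquid: z₂ = (0.1445, 0.4385, 0.4170).
Drum 2:
Newton–Raphson from ψ₂ = 0.5:
  ψ₂ = 0.500: g = 0.1173, g' = -0.451 → ψ₂ = 0.760
  ψ₂ = 0.760: g = 0.0116, g' = -0.382 → ψ₂ = 0.791
Converged at ψ₂ = 0.791.
  1-butene: x = 0.036, y = 0.173
  diethyl ether: x = 0.319, y = 0.470
  methanol: x = 0.645, y = 0.357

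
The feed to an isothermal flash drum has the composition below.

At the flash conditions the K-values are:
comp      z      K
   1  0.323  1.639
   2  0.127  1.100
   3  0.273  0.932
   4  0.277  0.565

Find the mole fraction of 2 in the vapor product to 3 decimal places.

Material balance + equilibrium reduce to Σ zᵢ(Kᵢ−1)/(1+ψ(Kᵢ−1)) = 0.
Check two-phase: ΣzᵢKᵢ = 1.080 > 1 and Σzᵢ/Kᵢ = 1.096 > 1, so g(0) = 0.080 > 0 and g(1) = -0.096 < 0.
Newton–Raphson from ψ = 0.31:
  ψ = 0.310: g = 0.0263, g' = -0.164 → ψ = 0.470
  ψ = 0.470: g = 0.0002, g' = -0.163 → ψ = 0.471
Converged at ψ = 0.471.
Compositions from xᵢ = zᵢ/(1+ψ(Kᵢ−1)), yᵢ = Kᵢxᵢ:
  1: x = 0.248, y = 0.407
  2: x = 0.121, y = 0.133
  3: x = 0.282, y = 0.263
  4: x = 0.348, y = 0.197

y_2 = 0.133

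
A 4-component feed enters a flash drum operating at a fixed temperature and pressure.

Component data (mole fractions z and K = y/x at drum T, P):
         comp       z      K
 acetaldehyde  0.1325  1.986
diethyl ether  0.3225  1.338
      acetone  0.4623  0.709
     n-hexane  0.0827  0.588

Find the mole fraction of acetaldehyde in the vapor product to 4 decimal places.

y_acetaldehyde = 0.1914

Material balance + equilibrium reduce to Σ zᵢ(Kᵢ−1)/(1+V/F(Kᵢ−1)) = 0.
g(0) = ΣzᵢKᵢ − 1 = 0.0710 and g(1) = 1 − Σzᵢ/Kᵢ = -0.1004, so a root lies in (0, 1).
Newton–Raphson from V/F = 0.5:
  V/F = 0.5000: g = -0.01960, g' = -0.1606 → V/F = 0.3780
  V/F = 0.3780: g = 0.00032, g' = -0.1664 → V/F = 0.3799
Converged at V/F = 0.3799.
Compositions from xᵢ = zᵢ/(1+V/F(Kᵢ−1)), yᵢ = Kᵢxᵢ:
  acetaldehyde: x = 0.0964, y = 0.1914
  diethyl ether: x = 0.2858, y = 0.3824
  acetone: x = 0.5198, y = 0.3685
  n-hexane: x = 0.0980, y = 0.0577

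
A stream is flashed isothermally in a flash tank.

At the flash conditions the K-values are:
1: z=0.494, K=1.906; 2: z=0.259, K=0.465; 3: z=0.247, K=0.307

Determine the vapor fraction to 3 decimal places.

ψ = 0.246

Let ψ = V/F and solve Σ zᵢ(Kᵢ−1)/(1+ψ(Kᵢ−1)) = 0.
g(0) = ΣzᵢKᵢ − 1 = 0.138 and g(1) = 1 − Σzᵢ/Kᵢ = -0.621, so a root lies in (0, 1).
Newton iteration, ψ⁰ = 0.59:
  ψ = 0.590: g = -0.2004, g' = -0.670 → ψ = 0.291
  ψ = 0.291: g = -0.0243, g' = -0.544 → ψ = 0.246
Converged at ψ = 0.246.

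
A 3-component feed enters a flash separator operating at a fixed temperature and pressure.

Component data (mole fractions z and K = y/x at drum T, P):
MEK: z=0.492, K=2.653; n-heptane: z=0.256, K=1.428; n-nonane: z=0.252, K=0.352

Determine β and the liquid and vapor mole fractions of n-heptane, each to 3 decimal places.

Newton–Raphson from β = 0.36:
  β = 0.360: g = 0.3918, g' = -0.744 → β = 0.887
  β = 0.887: g = 0.0252, g' = -0.831 → β = 0.917
  β = 0.917: g = -0.0007, g' = -0.880 → β = 0.916
Converged at β = 0.916.
Compositions from xᵢ = zᵢ/(1+β(Kᵢ−1)), yᵢ = Kᵢxᵢ:
  MEK: x = 0.196, y = 0.519
  n-heptane: x = 0.184, y = 0.263
  n-nonane: x = 0.620, y = 0.218

β = 0.916, x_n-heptane = 0.184, y_n-heptane = 0.263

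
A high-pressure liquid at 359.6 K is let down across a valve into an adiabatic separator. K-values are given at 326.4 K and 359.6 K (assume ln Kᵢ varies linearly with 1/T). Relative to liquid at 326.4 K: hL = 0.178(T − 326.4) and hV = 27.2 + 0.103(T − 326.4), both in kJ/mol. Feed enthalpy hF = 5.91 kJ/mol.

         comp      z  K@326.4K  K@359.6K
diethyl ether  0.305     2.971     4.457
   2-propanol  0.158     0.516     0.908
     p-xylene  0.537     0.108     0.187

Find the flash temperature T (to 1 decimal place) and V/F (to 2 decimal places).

T = 340.0 K, V/F = 0.13

Adiabatic flash: solve Rachford–Rice at each trial T, then check hF = ψ·hV(T) + (1−ψ)·hL(T).
  T = 326.4 K: K = (2.971, 0.516, 0.108), RR gives ψ = 0.029, H_out = 0.778 kJ/mol
  T = 359.6 K: K = (4.457, 0.908, 0.187), RR gives ψ = 0.252, H_out = 12.129 kJ/mol
  T = 343.0 K: K = (3.675, 0.694, 0.144), RR gives ψ = 0.153, H_out = 6.914 kJ/mol
  T = 334.7 K: K = (3.313, 0.601, 0.125), RR gives ψ = 0.095, H_out = 4.009 kJ/mol
  T = 338.9 K: K = (3.494, 0.647, 0.134), RR gives ψ = 0.125, H_out = 5.512 kJ/mol
  T = 340.9 K: K = (3.581, 0.669, 0.139), RR gives ψ = 0.139, H_out = 6.203 kJ/mol
  T = 339.9 K: K = (3.537, 0.658, 0.137), RR gives ψ = 0.132, H_out = 5.859 kJ/mol
Linear interpolation between T = 339.9 (H_out = 5.859) and T = 340.9 (H_out = 6.203) on hF = 5.91 gives T ≈ 340.0 K, at which ψ = 0.13.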